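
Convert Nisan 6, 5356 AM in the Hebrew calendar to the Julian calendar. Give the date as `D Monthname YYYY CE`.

Both dates share Julian Day Number 2304081; in the Julian calendar that is 25 March 1596 CE.

25 March 1596 CE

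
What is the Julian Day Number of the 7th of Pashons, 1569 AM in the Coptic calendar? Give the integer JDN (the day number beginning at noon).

In the Gregorian calendar the same day is 14 May 1853.
JDN 2451545 is 1 January 2000 CE (Gregorian); the target day is −53557 days from there, so JDN = 2397988.

2397988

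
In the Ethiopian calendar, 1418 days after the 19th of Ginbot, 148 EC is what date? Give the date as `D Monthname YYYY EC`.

6 Miyazya 152 EC

Counting 1418 days forward from JDN 1778171 reaches JDN 1779589, which is 6 Miyazya 152 EC.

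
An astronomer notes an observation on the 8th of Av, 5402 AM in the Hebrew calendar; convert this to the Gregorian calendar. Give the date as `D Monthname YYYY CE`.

Julian Day Number of the source date = 2321004.
Converting JDN 2321004 to the Gregorian calendar gives 4 August 1642 CE.

4 August 1642 CE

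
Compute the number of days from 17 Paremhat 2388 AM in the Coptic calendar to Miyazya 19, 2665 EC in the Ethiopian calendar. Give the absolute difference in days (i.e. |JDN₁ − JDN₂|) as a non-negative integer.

397

JDN of the first date = 2697078.
JDN of the second date = 2697475.
|2697475 − 2697078| = 397.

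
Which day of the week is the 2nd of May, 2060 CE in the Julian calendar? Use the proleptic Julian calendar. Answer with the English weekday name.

In the Gregorian calendar this is 15 May 2060 (JDN 2473595).
JDN 2473595 mod 7 = 5, and JDN 0 was a Monday, so this is a Saturday.

Saturday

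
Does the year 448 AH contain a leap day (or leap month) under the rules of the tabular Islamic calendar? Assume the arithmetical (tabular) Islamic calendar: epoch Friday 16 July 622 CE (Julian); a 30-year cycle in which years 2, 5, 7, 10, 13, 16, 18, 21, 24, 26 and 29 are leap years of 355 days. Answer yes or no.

Year 448 AH is year 28 of its 30-year cycle; leap positions are 2, 5, 7, 10, 13, 16, 18, 21, 24, 26, 29, so it is a common year (354 days).

no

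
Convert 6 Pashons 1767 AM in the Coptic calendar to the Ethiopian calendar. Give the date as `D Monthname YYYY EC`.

6 Ginbot 2043 EC

Both dates share Julian Day Number 2470306; in the Ethiopian calendar that is 6 Ginbot 2043 EC.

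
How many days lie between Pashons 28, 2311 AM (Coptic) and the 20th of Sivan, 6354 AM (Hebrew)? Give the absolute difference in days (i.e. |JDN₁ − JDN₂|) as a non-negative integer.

First date → JDN 2669024; second date → JDN 2668679.
The interval is |2669024 − 2668679| = 345 days.

345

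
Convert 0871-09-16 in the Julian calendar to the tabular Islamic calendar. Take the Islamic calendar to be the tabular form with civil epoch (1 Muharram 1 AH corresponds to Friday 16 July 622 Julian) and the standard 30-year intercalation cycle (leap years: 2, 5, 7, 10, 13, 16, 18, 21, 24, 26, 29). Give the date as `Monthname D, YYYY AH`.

Both dates share Julian Day Number 2039449; in the tabular Islamic calendar that is 26 Shawwal 257 AH.

Shawwal 26, 257 AH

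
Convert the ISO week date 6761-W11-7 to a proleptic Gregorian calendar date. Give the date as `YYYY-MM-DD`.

6761-03-19

ISO week 1 of 6761 is the week containing the first Thursday of 6761.
Week 11, day 7 (Sunday) lands on 6761-03-19.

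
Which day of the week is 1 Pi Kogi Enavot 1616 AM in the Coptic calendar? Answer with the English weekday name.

Thursday

In the Gregorian calendar this is 6 September 1900 (JDN 2415269).
2415269 ≡ 3 (mod 7); counting from Monday = 0 gives Thursday.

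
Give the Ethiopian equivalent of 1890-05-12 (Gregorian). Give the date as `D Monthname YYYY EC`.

5 Ginbot 1882 EC

Julian Day Number of the source date = 2411500.
Converting JDN 2411500 to the Ethiopian calendar gives 5 Ginbot 1882 EC.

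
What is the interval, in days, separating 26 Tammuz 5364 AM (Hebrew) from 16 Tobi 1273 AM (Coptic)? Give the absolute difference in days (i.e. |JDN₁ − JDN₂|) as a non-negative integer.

First date → JDN 2307114; second date → JDN 2289763.
The interval is |2307114 − 2289763| = 17351 days.

17351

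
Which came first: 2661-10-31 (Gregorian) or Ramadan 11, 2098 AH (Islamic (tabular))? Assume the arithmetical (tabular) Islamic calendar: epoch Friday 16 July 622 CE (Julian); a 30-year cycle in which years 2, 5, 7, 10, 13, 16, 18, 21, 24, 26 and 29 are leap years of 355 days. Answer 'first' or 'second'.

The two dates have Julian Day Numbers 2693274 and 2691793 respectively.
Since 2691793 < 2693274, the second date comes first.

second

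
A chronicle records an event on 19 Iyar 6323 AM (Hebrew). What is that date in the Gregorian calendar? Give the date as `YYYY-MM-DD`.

2563-05-13

Both dates share Julian Day Number 2657309; in the Gregorian calendar that is 13 May 2563 CE.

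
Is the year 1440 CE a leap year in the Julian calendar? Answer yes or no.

1440 mod 4 = 0, so it is a leap year in the Julian calendar.

yes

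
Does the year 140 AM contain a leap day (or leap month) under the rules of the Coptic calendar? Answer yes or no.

140 mod 4 = 0; in the Coptic calendar a year is leap when year mod 4 = 3, so it is a common year.

no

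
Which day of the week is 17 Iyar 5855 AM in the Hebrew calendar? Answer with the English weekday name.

This is JDN 2486384 (21 May 2095 Gregorian).
JDN 2486384 mod 7 = 5, and JDN 0 was a Monday, so this is a Saturday.

Saturday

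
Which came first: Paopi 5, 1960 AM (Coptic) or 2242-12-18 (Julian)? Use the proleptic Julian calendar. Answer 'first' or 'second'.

second

Converting both to JDN: 2540589 vs 2540300; the smaller is the second.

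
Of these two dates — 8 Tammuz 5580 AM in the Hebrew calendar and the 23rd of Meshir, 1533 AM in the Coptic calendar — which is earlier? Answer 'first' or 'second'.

First date → JDN 2385972; second date → JDN 2384765.
JDN 2384765 < JDN 2385972, so the second date is earlier.

second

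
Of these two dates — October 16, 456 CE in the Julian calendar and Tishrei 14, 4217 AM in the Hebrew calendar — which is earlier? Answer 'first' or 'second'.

second

The two dates have Julian Day Numbers 1887901 and 1887885 respectively.
Since 1887885 < 1887901, the second date comes first.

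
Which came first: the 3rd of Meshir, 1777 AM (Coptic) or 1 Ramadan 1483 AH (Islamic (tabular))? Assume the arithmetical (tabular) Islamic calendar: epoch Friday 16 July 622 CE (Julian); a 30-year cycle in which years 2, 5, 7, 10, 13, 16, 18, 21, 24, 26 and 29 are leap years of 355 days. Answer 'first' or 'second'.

First date → JDN 2473866; second date → JDN 2473847.
JDN 2473847 < JDN 2473866, so the second date is earlier.

second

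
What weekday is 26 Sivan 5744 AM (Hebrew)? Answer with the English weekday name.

Tuesday

This is JDN 2445878 (26 June 1984 Gregorian).
Since JDN mod 7 = 1 (0 = Monday), the day is Tuesday.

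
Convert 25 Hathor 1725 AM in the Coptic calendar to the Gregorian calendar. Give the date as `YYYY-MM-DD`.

Both dates share Julian Day Number 2454805; in the Gregorian calendar that is 4 December 2008 CE.

2008-12-04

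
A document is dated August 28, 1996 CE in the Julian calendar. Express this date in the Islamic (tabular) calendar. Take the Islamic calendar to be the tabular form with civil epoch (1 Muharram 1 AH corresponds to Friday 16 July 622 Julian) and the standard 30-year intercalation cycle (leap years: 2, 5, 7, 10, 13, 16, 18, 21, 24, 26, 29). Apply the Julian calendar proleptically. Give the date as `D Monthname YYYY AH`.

26 Rabi' al-Thani 1417 AH

Julian Day Number of the source date = 2450337.
Converting JDN 2450337 to the tabular Islamic calendar gives 26 Rabi' al-Thani 1417 AH.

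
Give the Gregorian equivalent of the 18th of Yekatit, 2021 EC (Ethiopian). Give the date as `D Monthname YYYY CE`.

25 February 2029 CE

Julian Day Number of the source date = 2462193.
Converting JDN 2462193 to the Gregorian calendar gives 25 February 2029 CE.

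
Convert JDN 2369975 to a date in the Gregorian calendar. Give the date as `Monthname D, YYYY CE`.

Counting from JDN 2299161 = 15 Oct 1582 gives an offset of 70814 days.

September 1, 1776 CE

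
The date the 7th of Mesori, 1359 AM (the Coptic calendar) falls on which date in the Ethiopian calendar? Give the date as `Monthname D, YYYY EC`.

Both dates share Julian Day Number 2321375; in the Ethiopian calendar that is 7 Nehase 1635 EC.

Nehase 7, 1635 EC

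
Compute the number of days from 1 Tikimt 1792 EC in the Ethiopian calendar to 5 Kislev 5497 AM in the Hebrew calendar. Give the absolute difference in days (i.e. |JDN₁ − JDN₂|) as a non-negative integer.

22980

JDN of the first date = 2378414.
JDN of the second date = 2355434.
|2355434 − 2378414| = 22980.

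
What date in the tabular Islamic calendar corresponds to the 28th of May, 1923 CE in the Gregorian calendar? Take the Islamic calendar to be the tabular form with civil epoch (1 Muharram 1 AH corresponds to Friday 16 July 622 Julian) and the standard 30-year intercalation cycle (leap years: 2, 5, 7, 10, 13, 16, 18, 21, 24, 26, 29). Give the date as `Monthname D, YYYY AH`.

Shawwal 12, 1341 AH

Julian Day Number of the source date = 2423568.
Converting JDN 2423568 to the tabular Islamic calendar gives 12 Shawwal 1341 AH.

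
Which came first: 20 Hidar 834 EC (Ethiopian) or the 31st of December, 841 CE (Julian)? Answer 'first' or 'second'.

Converting both to JDN: 2028553 vs 2028598; the smaller is the first.

first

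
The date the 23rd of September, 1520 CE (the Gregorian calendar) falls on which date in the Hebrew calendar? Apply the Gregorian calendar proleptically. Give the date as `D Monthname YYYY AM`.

Both dates share Julian Day Number 2276494; in the Hebrew calendar that is 1 Tishrei 5281 AM.

1 Tishrei 5281 AM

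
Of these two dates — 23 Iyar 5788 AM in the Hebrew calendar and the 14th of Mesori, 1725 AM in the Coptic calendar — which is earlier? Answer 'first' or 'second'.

First date → JDN 2461911; second date → JDN 2455064.
JDN 2455064 < JDN 2461911, so the second date is earlier.

second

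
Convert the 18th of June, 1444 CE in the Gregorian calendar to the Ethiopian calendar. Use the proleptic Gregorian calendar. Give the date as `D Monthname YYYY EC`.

15 Sene 1436 EC

Both dates share Julian Day Number 2248639; in the Ethiopian calendar that is 15 Sene 1436 EC.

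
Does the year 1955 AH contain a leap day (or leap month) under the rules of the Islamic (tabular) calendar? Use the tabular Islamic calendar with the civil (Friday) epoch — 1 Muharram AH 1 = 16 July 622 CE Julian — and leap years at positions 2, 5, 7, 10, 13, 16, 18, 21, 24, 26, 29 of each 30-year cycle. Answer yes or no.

yes

Year 1955 AH is year 5 of its 30-year cycle; leap positions are 2, 5, 7, 10, 13, 16, 18, 21, 24, 26, 29, so it is a leap year (355 days).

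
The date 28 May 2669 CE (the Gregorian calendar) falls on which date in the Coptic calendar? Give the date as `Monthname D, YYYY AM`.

Pashons 15, 2385 AM

Both dates share Julian Day Number 2696040; in the Coptic calendar that is 15 Pashons 2385 AM.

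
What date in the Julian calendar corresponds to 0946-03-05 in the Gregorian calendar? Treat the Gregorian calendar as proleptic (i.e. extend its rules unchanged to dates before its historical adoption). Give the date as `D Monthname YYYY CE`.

At this point the Julian calendar is 5 days behind the Gregorian.
5 March 946 Gregorian − 5 days → 28 February 946 Julian.

28 February 946 CE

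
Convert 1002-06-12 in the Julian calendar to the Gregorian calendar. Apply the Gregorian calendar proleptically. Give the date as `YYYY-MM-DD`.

The Julian–Gregorian offset here is 6 days (Julian trailing).
12 June 1002 Julian + 6 days → 18 June 1002 Gregorian.

1002-06-18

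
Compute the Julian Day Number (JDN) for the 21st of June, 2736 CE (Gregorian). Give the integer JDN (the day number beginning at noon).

JDN 2400001 is 17 November 1858 CE (Gregorian), MJD 0; the target day is +320534 days from there, so JDN = 2720535.

2720535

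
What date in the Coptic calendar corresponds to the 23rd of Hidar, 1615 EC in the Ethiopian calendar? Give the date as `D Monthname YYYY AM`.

Both dates share Julian Day Number 2313816; in the Coptic calendar that is 23 Hathor 1339 AM.

23 Hathor 1339 AM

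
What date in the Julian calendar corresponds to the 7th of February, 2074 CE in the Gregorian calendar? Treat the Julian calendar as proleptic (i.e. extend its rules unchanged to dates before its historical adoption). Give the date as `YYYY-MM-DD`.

For dates in this range the Gregorian date is 13 days ahead of the Julian.
7 February 2074 Gregorian − 13 days → 25 January 2074 Julian.

2074-01-25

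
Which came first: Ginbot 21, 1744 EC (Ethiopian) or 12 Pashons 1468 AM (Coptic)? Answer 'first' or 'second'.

second

Converting both to JDN: 2361112 vs 2361103; the smaller is the second.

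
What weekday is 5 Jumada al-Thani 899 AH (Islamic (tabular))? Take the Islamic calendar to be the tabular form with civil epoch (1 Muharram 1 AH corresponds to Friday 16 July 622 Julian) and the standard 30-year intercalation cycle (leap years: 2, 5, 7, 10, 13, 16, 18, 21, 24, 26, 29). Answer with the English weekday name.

In the proleptic Gregorian calendar this is 22 March 1494 (JDN 2266813).
JDN 2266813 mod 7 = 3, and JDN 0 was a Monday, so this is a Thursday.

Thursday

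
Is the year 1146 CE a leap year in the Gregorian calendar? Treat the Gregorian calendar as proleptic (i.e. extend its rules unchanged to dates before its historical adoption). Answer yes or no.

1146 is not divisible by 4, so it is a common year.

no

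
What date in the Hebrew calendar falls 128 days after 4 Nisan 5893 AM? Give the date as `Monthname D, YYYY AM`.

Av 14, 5893 AM

Counting 128 days forward from JDN 2500222 reaches JDN 2500350, which is Av 14, 5893 AM.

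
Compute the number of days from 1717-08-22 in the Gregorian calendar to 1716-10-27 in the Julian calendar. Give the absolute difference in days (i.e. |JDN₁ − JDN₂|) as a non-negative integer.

JDN of the first date = 2348415.
JDN of the second date = 2348127.
|2348127 − 2348415| = 288.

288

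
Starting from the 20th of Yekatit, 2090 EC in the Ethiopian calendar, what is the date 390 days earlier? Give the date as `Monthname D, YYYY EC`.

Counting 390 days back from JDN 2487397 reaches JDN 2487007, which is Tir 25, 2089 EC.

Tir 25, 2089 EC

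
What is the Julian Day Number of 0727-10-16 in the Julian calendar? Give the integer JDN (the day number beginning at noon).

1986883

In the proleptic Gregorian calendar the same day is 20 October 727.
JDN 2400001 is 17 November 1858 CE (Gregorian), MJD 0; the target day is −413118 days from there, so JDN = 1986883.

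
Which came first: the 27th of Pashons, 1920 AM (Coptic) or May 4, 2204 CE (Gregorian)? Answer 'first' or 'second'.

second

The two dates have Julian Day Numbers 2526211 and 2526178 respectively.
Since 2526178 < 2526211, the second date comes first.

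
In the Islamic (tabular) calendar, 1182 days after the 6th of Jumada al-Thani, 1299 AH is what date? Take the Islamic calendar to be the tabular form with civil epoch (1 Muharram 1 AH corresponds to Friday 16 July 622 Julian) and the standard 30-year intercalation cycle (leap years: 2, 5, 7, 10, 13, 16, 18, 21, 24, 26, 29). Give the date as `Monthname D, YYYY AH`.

Shawwal 7, 1302 AH

The starting date is JDN 2408561; 2408561 + 1182 = 2409743.
JDN 2409743 corresponds to Shawwal 7, 1302 AH.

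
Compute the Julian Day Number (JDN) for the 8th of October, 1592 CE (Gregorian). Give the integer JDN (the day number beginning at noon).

2302807

JDN 2299161 is 15 October 1582 CE (Gregorian); the target day is +3646 days from there, so JDN = 2302807.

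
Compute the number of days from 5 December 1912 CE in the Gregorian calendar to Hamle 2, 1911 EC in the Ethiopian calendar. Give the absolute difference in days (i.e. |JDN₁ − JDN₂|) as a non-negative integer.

JDN of the first date = 2419742.
JDN of the second date = 2422149.
|2422149 − 2419742| = 2407.

2407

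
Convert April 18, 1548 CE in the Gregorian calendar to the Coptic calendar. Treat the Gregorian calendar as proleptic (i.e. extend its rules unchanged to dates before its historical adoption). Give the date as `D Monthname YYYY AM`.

Julian Day Number of the source date = 2286563.
Converting JDN 2286563 to the Coptic calendar gives 13 Parmouti 1264 AM.

13 Parmouti 1264 AM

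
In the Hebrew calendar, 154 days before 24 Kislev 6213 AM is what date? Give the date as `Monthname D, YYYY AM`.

Counting 154 days back from JDN 2616976 reaches JDN 2616822, which is Tammuz 17, 6212 AM.

Tammuz 17, 6212 AM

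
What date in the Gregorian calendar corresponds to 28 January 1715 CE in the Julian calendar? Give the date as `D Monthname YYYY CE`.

8 February 1715 CE

The Julian–Gregorian offset here is 11 days (Julian trailing).
28 January 1715 Julian + 11 days → 8 February 1715 Gregorian.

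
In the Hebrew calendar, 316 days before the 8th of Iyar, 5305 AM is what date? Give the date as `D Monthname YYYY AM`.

Counting 316 days back from JDN 2285479 reaches JDN 2285163, which is 17 Sivan 5304 AM.

17 Sivan 5304 AM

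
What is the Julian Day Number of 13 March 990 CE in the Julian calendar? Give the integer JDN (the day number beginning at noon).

2082727

In the proleptic Gregorian calendar the same day is 18 March 990.
JDN 2400001 is 17 November 1858 CE (Gregorian), MJD 0; the target day is −317274 days from there, so JDN = 2082727.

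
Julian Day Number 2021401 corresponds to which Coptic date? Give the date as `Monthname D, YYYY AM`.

Parmouti 23, 538 AM

JDN 2021401 is 22 April 822 in the proleptic Gregorian calendar.
In the Coptic calendar that day is Parmouti 23, 538 AM.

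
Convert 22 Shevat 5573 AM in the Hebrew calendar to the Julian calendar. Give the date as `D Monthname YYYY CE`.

Both dates share Julian Day Number 2383267; in the Julian calendar that is 11 January 1813 CE.

11 January 1813 CE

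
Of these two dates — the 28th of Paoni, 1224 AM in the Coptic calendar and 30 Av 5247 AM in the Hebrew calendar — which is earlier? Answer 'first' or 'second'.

second

Converting both to JDN: 2272028 vs 2264415; the smaller is the second.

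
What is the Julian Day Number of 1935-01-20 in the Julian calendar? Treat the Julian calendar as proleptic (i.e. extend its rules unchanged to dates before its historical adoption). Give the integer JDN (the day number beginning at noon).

In the Gregorian calendar the same day is 2 February 1935.
JDN 2451545 is 1 January 2000 CE (Gregorian); the target day is −23709 days from there, so JDN = 2427836.

2427836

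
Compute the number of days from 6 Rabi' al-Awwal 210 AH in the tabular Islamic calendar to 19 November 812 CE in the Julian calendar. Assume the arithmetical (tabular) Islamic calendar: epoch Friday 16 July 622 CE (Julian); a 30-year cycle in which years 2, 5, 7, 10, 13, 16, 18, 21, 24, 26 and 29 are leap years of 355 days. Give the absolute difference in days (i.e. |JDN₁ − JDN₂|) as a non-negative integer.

First date → JDN 2022567; second date → JDN 2017964.
The interval is |2022567 − 2017964| = 4603 days.

4603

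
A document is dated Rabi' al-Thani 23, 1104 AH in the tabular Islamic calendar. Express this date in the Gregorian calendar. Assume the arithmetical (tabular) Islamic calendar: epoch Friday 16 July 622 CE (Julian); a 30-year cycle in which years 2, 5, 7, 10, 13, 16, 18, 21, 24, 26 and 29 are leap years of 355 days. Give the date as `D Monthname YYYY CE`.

Julian Day Number of the source date = 2339417.
Converting JDN 2339417 to the Gregorian calendar gives 1 January 1693 CE.

1 January 1693 CE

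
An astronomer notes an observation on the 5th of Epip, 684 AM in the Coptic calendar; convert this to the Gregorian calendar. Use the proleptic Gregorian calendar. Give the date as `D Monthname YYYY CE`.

Both dates share Julian Day Number 2074800; in the Gregorian calendar that is 4 July 968 CE.

4 July 968 CE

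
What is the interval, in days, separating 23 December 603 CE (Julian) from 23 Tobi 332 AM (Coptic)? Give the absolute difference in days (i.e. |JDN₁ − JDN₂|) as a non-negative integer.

4410

JDN of the first date = 1941660.
JDN of the second date = 1946070.
|1946070 − 1941660| = 4410.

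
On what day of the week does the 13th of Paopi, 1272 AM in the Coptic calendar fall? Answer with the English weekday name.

Friday

Equivalently 21 October 1555 Gregorian, JDN 2289305.
JDN 2289305 mod 7 = 4, and JDN 0 was a Monday, so this is a Friday.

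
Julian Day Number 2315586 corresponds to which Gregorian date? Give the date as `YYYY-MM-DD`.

JDN 2451545 is 1 Jan 2000; 2315586 is −135959 days from there.

1627-10-04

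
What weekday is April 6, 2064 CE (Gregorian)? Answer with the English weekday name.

Sunday

2475017 ≡ 6 (mod 7); counting from Monday = 0 gives Sunday.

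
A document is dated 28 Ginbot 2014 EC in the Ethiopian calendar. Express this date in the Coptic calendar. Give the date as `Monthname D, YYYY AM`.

Pashons 28, 1738 AM

Both dates share Julian Day Number 2459736; in the Coptic calendar that is 28 Pashons 1738 AM.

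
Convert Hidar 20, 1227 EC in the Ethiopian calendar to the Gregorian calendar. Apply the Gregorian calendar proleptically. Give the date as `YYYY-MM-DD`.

1234-11-23

Julian Day Number of the source date = 2172096.
Converting JDN 2172096 to the Gregorian calendar gives 23 November 1234 CE.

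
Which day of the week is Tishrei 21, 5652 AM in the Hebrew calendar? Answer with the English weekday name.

Friday

Equivalently 23 October 1891 Gregorian, JDN 2412029.
2412029 ≡ 4 (mod 7); counting from Monday = 0 gives Friday.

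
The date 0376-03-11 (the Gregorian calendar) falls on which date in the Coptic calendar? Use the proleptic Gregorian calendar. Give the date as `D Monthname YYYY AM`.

Both dates share Julian Day Number 1858461; in the Coptic calendar that is 14 Paremhat 92 AM.

14 Paremhat 92 AM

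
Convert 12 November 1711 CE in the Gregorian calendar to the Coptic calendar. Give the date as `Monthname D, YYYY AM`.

Julian Day Number of the source date = 2346305.
Converting JDN 2346305 to the Coptic calendar gives 4 Hathor 1428 AM.

Hathor 4, 1428 AM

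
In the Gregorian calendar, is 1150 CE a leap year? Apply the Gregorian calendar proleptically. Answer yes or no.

no

1150 is not divisible by 4, so it is a common year.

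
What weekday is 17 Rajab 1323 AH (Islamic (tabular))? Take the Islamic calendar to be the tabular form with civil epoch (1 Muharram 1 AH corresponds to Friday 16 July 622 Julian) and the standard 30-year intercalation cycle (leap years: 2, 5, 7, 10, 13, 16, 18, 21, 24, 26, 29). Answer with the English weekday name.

Sunday

This is JDN 2417106 (17 September 1905 Gregorian).
Since JDN mod 7 = 6 (0 = Monday), the day is Sunday.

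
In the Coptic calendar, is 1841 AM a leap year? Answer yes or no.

no

1841 mod 4 = 1; in the Coptic calendar a year is leap when year mod 4 = 3, so it is a common year.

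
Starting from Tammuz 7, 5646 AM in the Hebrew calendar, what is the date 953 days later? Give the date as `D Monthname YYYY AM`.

16 Adar I 5649 AM

JDN of Tammuz 7, 5646 AM = 2410098.
2410098 + 953 = 2411051.
JDN 2411051 in the Hebrew calendar is 16 Adar I 5649 AM.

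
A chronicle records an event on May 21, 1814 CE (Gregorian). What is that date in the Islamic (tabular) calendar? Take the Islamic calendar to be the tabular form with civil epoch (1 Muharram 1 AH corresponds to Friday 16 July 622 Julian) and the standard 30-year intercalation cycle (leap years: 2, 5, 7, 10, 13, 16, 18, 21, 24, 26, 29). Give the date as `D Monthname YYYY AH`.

1 Jumada al-Thani 1229 AH

Both dates share Julian Day Number 2383750; in the tabular Islamic calendar that is 1 Jumada al-Thani 1229 AH.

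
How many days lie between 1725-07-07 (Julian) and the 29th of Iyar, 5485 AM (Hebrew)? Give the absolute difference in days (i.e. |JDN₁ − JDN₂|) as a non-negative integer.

67

JDN of the first date = 2351302.
JDN of the second date = 2351235.
|2351235 − 2351302| = 67.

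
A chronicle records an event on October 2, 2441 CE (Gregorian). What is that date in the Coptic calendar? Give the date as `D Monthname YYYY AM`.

19 Thout 2158 AM

Both dates share Julian Day Number 2612892; in the Coptic calendar that is 19 Thout 2158 AM.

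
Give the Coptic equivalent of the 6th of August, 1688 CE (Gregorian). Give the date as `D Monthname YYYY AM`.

Both dates share Julian Day Number 2337808; in the Coptic calendar that is 3 Mesori 1404 AM.

3 Mesori 1404 AM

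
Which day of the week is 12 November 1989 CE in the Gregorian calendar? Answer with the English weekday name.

Sunday

JDN 2447843 mod 7 = 6, and JDN 0 was a Monday, so this is a Sunday.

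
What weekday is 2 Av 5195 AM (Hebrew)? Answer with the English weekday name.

Thursday

Equivalently 6 August 1435 Gregorian, JDN 2245400.
2245400 ≡ 3 (mod 7); counting from Monday = 0 gives Thursday.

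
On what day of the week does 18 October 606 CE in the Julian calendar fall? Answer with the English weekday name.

Tuesday

In the proleptic Gregorian calendar this is 21 October 606 (JDN 1942690).
JDN 1942690 mod 7 = 1, and JDN 0 was a Monday, so this is a Tuesday.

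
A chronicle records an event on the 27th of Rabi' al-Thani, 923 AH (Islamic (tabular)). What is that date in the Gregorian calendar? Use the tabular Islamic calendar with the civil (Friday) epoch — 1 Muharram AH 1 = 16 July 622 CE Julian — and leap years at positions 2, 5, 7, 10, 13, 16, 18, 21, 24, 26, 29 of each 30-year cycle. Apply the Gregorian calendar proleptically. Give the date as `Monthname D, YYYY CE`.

Julian Day Number of the source date = 2275281.
Converting JDN 2275281 to the Gregorian calendar gives 29 May 1517 CE.

May 29, 1517 CE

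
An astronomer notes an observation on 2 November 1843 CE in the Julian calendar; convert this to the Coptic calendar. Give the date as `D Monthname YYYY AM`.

Julian Day Number of the source date = 2394519.
Converting JDN 2394519 to the Coptic calendar gives 5 Hathor 1560 AM.

5 Hathor 1560 AM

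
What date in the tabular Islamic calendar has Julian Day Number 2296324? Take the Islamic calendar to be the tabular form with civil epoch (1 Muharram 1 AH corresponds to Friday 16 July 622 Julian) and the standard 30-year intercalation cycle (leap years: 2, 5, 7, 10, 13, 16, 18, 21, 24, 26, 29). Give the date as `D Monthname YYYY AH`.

The proleptic Gregorian equivalent of JDN 2296324 is 8 January 1575.
In the tabular Islamic calendar that day is 15 Ramadan 982 AH.

15 Ramadan 982 AH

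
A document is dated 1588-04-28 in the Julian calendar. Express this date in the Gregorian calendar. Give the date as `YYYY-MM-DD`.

At this point the Julian calendar is 10 days behind the Gregorian.
28 April 1588 Julian + 10 days → 8 May 1588 Gregorian.

1588-05-08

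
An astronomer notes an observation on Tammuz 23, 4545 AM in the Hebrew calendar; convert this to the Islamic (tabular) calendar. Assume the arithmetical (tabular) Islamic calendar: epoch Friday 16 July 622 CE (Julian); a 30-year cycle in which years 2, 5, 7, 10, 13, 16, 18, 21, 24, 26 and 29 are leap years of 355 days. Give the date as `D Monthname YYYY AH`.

Julian Day Number of the source date = 2007966.
Converting JDN 2007966 to the tabular Islamic calendar gives 23 Dhu al-Hijjah 168 AH.

23 Dhu al-Hijjah 168 AH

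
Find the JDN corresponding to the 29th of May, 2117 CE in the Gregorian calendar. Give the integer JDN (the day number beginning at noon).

2494427

JDN 2451545 is 1 January 2000 CE (Gregorian); the target day is +42882 days from there, so JDN = 2494427.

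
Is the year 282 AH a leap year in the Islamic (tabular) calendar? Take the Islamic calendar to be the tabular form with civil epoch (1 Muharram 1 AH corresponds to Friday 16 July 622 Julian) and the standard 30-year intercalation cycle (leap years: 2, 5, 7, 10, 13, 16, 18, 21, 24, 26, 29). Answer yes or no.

no

Year 282 AH is year 12 of its 30-year cycle; leap positions are 2, 5, 7, 10, 13, 16, 18, 21, 24, 26, 29, so it is a common year (354 days).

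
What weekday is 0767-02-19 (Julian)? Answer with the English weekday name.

This is JDN 2001254 (23 February 767 Gregorian).
2001254 ≡ 3 (mod 7); counting from Monday = 0 gives Thursday.

Thursday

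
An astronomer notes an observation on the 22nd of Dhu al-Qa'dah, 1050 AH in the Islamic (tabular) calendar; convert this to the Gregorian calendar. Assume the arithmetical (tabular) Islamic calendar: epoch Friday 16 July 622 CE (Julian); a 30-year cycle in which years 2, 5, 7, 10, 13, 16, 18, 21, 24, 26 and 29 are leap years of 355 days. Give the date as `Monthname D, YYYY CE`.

March 5, 1641 CE

Both dates share Julian Day Number 2320487; in the Gregorian calendar that is 5 March 1641 CE.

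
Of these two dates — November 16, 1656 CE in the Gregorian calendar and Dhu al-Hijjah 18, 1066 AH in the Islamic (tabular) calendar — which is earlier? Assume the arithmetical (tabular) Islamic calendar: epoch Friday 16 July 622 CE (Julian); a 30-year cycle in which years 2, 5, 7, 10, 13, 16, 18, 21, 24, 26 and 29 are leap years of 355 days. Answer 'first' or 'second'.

Converting both to JDN: 2326222 vs 2326182; the smaller is the second.

second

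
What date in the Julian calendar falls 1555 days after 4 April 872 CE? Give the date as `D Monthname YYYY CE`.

7 July 876 CE

JDN of 4 April 872 CE = 2039650.
2039650 + 1555 = 2041205.
JDN 2041205 in the Julian calendar is 7 July 876 CE.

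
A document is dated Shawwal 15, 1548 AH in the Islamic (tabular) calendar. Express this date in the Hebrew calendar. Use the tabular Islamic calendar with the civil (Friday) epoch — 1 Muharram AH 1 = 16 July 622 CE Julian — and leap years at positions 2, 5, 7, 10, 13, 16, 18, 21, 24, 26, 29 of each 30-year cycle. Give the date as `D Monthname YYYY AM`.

16 Nisan 5884 AM

Julian Day Number of the source date = 2496925.
Converting JDN 2496925 to the Hebrew calendar gives 16 Nisan 5884 AM.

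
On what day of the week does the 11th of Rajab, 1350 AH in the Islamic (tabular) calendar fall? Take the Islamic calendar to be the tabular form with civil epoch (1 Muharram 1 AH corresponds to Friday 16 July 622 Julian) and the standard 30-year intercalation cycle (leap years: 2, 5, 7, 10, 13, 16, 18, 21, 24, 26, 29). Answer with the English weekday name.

Sunday

This is JDN 2426668 (22 November 1931 Gregorian).
Since JDN mod 7 = 6 (0 = Monday), the day is Sunday.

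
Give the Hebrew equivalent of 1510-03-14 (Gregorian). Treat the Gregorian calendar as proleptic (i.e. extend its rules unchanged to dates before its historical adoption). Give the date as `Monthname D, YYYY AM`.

Both dates share Julian Day Number 2272648; in the Hebrew calendar that is 22 Adar 5270 AM.

Adar 22, 5270 AM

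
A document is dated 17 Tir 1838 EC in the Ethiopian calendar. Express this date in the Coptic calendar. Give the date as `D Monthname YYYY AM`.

17 Tobi 1562 AM

The source date corresponds to 24 January 1846 in the Gregorian calendar (JDN 2395321).
That day falls on 17 Tobi 1562 AM in the Coptic calendar.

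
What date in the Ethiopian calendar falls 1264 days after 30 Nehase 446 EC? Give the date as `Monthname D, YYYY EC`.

The starting date is JDN 1887116; 1887116 + 1264 = 1888380.
JDN 1888380 corresponds to Yekatit 13, 450 EC.

Yekatit 13, 450 EC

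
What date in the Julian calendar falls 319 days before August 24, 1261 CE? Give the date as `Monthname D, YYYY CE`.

JDN of August 24, 1261 CE = 2181874.
2181874 − 319 = 2181555.
JDN 2181555 in the Julian calendar is October 9, 1260 CE.

October 9, 1260 CE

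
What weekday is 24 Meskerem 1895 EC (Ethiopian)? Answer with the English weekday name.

Saturday

Equivalently 4 October 1902 Gregorian, JDN 2416027.
JDN 2416027 mod 7 = 5, and JDN 0 was a Monday, so this is a Saturday.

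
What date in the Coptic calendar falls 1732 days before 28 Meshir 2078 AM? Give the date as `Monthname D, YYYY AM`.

JDN of 28 Meshir 2078 AM = 2583831.
2583831 − 1732 = 2582099.
JDN 2582099 in the Coptic calendar is Paoni 2, 2073 AM.

Paoni 2, 2073 AM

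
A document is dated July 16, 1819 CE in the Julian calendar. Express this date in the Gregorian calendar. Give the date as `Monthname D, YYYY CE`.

For dates in this range the Gregorian date is 12 days ahead of the Julian.
16 July 1819 Julian + 12 days → 28 July 1819 Gregorian.

July 28, 1819 CE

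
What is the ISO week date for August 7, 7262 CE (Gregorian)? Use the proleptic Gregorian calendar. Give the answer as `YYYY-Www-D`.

7262-W32-1

The weekday is Monday (ISO weekday 1).
That Monday belongs to ISO week 32 of ISO year 7262.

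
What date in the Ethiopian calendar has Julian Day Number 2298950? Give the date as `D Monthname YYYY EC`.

12 Megabit 1574 EC

JDN 2298950 is 18 March 1582 in the Gregorian calendar.
In the Ethiopian calendar that day is 12 Megabit 1574 EC.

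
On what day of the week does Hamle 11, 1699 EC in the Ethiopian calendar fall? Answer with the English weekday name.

In the Gregorian calendar this is 16 July 1707 (JDN 2344725).
2344725 ≡ 5 (mod 7); counting from Monday = 0 gives Saturday.

Saturday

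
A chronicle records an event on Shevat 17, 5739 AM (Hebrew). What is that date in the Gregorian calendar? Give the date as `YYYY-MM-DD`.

1979-02-14

Both dates share Julian Day Number 2443919; in the Gregorian calendar that is 14 February 1979 CE.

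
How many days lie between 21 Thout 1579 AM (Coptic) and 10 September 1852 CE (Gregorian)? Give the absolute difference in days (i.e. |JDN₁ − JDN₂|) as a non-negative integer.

3672

JDN of the first date = 2401414.
JDN of the second date = 2397742.
|2397742 − 2401414| = 3672.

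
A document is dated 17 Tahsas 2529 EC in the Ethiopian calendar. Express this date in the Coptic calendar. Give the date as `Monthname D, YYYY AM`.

Koiak 17, 2253 AM

Both dates share Julian Day Number 2647679; in the Coptic calendar that is 17 Koiak 2253 AM.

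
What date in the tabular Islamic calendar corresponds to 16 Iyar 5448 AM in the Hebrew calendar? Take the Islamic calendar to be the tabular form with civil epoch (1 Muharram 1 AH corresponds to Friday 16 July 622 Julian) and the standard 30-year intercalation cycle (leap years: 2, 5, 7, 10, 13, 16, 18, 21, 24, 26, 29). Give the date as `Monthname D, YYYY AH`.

The source date corresponds to 16 May 1688 in the Gregorian calendar (JDN 2337726).
That day falls on 15 Rajab 1099 AH in the tabular Islamic calendar.

Rajab 15, 1099 AH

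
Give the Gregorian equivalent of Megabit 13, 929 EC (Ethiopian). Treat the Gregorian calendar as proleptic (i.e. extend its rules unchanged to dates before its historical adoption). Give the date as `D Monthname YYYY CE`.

Julian Day Number of the source date = 2063365.
Converting JDN 2063365 to the Gregorian calendar gives 14 March 937 CE.

14 March 937 CE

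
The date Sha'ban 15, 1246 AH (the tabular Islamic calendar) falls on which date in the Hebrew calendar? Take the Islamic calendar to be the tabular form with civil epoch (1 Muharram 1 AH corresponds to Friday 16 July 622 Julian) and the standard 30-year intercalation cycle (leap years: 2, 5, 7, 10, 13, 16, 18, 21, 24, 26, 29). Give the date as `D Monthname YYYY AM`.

15 Shevat 5591 AM

Both dates share Julian Day Number 2389847; in the Hebrew calendar that is 15 Shevat 5591 AM.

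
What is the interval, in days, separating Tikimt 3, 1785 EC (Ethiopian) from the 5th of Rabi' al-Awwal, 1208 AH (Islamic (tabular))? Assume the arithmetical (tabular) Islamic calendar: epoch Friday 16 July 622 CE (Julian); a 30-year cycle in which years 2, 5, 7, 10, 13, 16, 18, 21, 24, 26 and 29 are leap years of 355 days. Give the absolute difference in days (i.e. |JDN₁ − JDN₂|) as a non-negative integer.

365

First date → JDN 2375859; second date → JDN 2376224.
The interval is |2375859 − 2376224| = 365 days.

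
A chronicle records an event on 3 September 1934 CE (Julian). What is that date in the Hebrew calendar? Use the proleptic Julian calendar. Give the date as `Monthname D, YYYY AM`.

Julian Day Number of the source date = 2427697.
Converting JDN 2427697 to the Hebrew calendar gives 7 Tishrei 5695 AM.

Tishrei 7, 5695 AM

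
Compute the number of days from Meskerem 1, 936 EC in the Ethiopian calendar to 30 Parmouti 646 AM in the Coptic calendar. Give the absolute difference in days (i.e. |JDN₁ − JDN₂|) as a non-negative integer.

JDN of the first date = 2065730.
JDN of the second date = 2060855.
|2060855 − 2065730| = 4875.

4875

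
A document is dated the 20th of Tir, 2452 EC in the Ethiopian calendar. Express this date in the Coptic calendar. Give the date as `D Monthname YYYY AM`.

20 Tobi 2176 AM

The source date corresponds to 1 February 2460 in the Gregorian calendar (JDN 2619588).
That day falls on 20 Tobi 2176 AM in the Coptic calendar.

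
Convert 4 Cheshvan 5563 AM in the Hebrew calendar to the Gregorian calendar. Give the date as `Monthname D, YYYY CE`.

October 30, 1802 CE

Julian Day Number of the source date = 2379529.
Converting JDN 2379529 to the Gregorian calendar gives 30 October 1802 CE.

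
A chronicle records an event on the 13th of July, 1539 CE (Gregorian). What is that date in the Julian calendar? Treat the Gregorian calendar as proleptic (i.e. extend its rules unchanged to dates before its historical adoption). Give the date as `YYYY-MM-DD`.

At this point the Julian calendar is 10 days behind the Gregorian.
13 July 1539 Gregorian − 10 days → 3 July 1539 Julian.

1539-07-03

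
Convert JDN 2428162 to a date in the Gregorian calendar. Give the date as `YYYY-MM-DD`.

1935-12-25

JDN 2451545 is 1 Jan 2000; 2428162 is −23383 days from there.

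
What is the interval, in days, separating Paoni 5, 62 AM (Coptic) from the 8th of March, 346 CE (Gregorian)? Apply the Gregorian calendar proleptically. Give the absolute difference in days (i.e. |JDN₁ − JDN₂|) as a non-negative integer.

84

First date → JDN 1847584; second date → JDN 1847500.
The interval is |1847584 − 1847500| = 84 days.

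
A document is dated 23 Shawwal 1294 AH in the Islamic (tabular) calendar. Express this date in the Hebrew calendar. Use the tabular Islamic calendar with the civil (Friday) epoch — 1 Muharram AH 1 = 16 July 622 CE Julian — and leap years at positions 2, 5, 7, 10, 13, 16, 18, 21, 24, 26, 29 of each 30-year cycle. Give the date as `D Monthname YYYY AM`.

Both dates share Julian Day Number 2406924; in the Hebrew calendar that is 24 Cheshvan 5638 AM.

24 Cheshvan 5638 AM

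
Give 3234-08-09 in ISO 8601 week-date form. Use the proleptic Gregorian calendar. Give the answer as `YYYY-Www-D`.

The weekday is Wednesday (ISO weekday 3).
That Wednesday belongs to ISO week 32 of ISO year 3234.

3234-W32-3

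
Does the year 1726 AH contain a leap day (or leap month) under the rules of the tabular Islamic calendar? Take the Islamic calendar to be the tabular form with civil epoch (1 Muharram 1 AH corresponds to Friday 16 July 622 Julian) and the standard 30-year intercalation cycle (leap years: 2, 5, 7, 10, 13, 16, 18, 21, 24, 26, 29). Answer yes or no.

Year 1726 AH is year 16 of its 30-year cycle; leap positions are 2, 5, 7, 10, 13, 16, 18, 21, 24, 26, 29, so it is a leap year (355 days).

yes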